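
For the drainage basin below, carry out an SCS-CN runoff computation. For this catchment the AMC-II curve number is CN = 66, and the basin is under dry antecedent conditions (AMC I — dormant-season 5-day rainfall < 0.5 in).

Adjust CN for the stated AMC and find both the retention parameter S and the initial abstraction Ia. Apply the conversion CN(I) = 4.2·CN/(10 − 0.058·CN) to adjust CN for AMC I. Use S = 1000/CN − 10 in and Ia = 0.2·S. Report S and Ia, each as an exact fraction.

S = 8500/693 in ≈ 12.266 in; Ia = 1700/693 in ≈ 2.453 in

Adjust CN=66 to AMC I: 4.2·66/(10 − 0.058·66) → (1386/5) ÷ (1543/250) = 69300/1543 ≈ 44.913
S = 1000/(69300/1543) − 10 = 8500/693 in ≈ 12.266 in
Initial abstraction Ia = S/5 = (8500/693)/5 = 1700/693 ≈ 2.453 in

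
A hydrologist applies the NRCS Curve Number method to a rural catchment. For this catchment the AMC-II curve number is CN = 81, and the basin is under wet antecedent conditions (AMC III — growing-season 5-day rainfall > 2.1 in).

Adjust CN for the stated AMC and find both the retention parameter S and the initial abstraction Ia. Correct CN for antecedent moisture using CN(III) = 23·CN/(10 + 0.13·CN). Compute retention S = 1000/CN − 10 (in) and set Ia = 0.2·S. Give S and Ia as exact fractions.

S = 1900/1863 in ≈ 1.020 in; Ia = 380/1863 in ≈ 0.204 in

Adjust CN=81 to AMC III: 23·81/(10 + 0.13·81) → 1863 ÷ (2053/100) = 186300/2053 ≈ 90.745
Retention S: 1000/CN − 10 with CN=90.745 → S = 1900/1863 ≈ 1.020 in
Initial abstraction Ia = S/5 = (1900/1863)/5 = 380/1863 ≈ 0.204 in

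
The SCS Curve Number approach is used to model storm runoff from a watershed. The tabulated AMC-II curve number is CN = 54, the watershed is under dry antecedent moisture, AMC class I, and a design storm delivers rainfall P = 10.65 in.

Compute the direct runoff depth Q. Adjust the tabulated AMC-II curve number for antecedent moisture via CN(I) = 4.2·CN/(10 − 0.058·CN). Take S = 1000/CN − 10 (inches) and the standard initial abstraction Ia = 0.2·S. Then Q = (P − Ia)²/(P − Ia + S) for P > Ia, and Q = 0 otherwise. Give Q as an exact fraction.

Adjust CN=54 to AMC I: 4.2·54/(10 − 0.058·54) → (1134/5) ÷ (1717/250) = 56700/1717 ≈ 33.023
S = 1000/(56700/1717) − 10 = 11500/567 in ≈ 20.282 in
Ia = 0.2·(11500/567) = 2300/567 in ≈ 4.056 in
Excess rainfall: 10.650 − 4.056 = 6.594 in; P > Ia so Q > 0
Q = (74771/11340)²/((74771/11340) + 11500/567) = (5590702441/128595600)/(304771/11340) = 5590702441/3456103140 in ≈ 1.618 in

Q = 5590702441/3456103140 in ≈ 1.618 in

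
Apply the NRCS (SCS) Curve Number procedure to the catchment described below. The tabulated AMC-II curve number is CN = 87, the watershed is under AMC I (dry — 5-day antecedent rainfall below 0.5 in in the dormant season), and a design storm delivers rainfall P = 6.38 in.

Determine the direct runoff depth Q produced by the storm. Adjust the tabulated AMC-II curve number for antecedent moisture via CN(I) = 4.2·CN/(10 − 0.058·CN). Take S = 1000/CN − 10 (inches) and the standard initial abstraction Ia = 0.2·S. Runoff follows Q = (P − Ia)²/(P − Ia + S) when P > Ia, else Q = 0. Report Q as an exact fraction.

Adjust CN=87 to AMC I: 4.2·87/(10 − 0.058·87) → (1827/5) ÷ (2477/500) = 182700/2477 ≈ 73.759
S = 1000/(182700/2477) − 10 = 6500/1827 in ≈ 3.558 in
Initial abstraction Ia = S/5 = (6500/1827)/5 = 1300/1827 ≈ 0.712 in
P − Ia = 6.380 − 0.712 = 517813/91350 ≈ 5.668 in (> 0, runoff occurs)
Q = (517813/91350)²/((517813/91350) + 6500/1827) = (268130302969/8344822500)/(842813/91350) = 268130302969/76990967550 in ≈ 3.483 in

Q = 268130302969/76990967550 in ≈ 3.483 in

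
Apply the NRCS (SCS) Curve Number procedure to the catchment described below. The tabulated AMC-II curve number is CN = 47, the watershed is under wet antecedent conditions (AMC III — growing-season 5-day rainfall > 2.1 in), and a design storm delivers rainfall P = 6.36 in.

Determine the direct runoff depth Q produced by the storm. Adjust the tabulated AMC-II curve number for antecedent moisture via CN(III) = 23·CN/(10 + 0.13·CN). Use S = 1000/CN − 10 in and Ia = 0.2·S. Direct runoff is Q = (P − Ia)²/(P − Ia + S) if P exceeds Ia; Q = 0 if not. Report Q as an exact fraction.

Wet (AMC III): CN(III) = 23·47/(10 + 0.13·47) = 1081/(1611/100) = 108100/1611 ≈ 67.101
S = 1000/(108100/1611) − 10 = 5300/1081 in ≈ 4.903 in
Ia = 0.2S: 0.2·4.903 = 0.981 in (exactly 1060/1081)
Excess rainfall: 6.360 − 0.981 = 5.379 in; P > Ia so Q > 0
Runoff Q = (P−Ia)²/(P−Ia+S) = (5.379)²/(5.379+4.903) = 398774597/141692075 ≈ 2.814 in

Q = 398774597/141692075 in ≈ 2.814 in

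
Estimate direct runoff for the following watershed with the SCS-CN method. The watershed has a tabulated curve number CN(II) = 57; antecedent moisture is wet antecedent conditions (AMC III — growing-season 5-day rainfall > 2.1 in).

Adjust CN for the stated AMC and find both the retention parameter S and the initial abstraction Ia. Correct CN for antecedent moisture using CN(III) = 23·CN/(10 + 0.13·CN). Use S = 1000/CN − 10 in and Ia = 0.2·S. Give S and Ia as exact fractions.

S = 4300/1311 in ≈ 3.280 in; Ia = 860/1311 in ≈ 0.656 in

Wet (AMC III): CN(III) = 23·57/(10 + 0.13·57) = 1311/(1741/100) = 131100/1741 ≈ 75.302
Max retention: S = 1000/(131100/1741) − 10 = 4300/1311 in (≈ 3.280 in)
Initial abstraction Ia = S/5 = (4300/1311)/5 = 860/1311 ≈ 0.656 in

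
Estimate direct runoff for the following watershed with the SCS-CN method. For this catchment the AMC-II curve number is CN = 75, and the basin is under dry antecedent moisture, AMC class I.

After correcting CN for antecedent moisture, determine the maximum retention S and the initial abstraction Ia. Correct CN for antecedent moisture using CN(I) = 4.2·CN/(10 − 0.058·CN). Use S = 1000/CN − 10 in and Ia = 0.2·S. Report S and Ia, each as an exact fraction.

S = 500/63 in ≈ 7.937 in; Ia = 100/63 in ≈ 1.587 in

Dry (AMC I): CN(I) = 4.2·75/(10 − 0.058·75) = 315/(113/20) = 6300/113 ≈ 55.752
Retention S: 1000/CN − 10 with CN=55.752 → S = 500/63 ≈ 7.937 in
Initial abstraction Ia = S/5 = (500/63)/5 = 100/63 ≈ 1.587 in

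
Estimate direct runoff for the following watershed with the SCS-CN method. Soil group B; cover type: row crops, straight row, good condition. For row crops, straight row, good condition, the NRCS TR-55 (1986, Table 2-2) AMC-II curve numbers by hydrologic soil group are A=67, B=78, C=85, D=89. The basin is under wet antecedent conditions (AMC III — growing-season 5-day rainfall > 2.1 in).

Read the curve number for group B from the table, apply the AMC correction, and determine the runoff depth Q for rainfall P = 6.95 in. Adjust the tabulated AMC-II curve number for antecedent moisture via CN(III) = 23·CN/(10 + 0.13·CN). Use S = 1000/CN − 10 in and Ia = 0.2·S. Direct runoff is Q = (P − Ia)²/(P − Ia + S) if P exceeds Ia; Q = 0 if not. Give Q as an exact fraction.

Q = 14468000089/2552557020 in ≈ 5.668 in

NRCS table: row crops, straight row, good condition, soil group B → CN(II) = 78
CN(III) from CN(II)=78: (23·78)/(10 + 0.13·78) = 89700/1007 ≈ 89.076
Max retention: S = 1000/(89700/1007) − 10 = 1100/897 in (≈ 1.226 in)
Ia = 0.2S: 0.2·1.226 = 0.245 in (exactly 220/897)
Excess rainfall: 6.950 − 0.245 = 6.705 in; P > Ia so Q > 0
Q: (120283/17940)² ÷ (142283/17940) = 14468000089/2552557020 in (≈ 5.668 in)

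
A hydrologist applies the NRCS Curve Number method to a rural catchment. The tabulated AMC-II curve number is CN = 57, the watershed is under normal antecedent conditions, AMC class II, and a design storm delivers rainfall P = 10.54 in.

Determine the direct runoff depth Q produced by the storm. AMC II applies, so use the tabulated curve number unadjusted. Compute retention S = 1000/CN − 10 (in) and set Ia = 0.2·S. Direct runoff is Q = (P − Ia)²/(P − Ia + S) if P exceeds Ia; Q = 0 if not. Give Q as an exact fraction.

Q = 662496121/134631150 in ≈ 4.921 in

AMC II — tabulated CN = 57 applies directly.
Retention S: 1000/CN − 10 with CN=57.000 → S = 430/57 ≈ 7.544 in
Ia = 0.2·(430/57) = 86/57 in ≈ 1.509 in
Since P=10.540 > Ia=1.509: effective rainfall P−Ia = 25739/2850 in
Runoff Q = (P−Ia)²/(P−Ia+S) = (9.031)²/(9.031+7.544) = 662496121/134631150 ≈ 4.921 in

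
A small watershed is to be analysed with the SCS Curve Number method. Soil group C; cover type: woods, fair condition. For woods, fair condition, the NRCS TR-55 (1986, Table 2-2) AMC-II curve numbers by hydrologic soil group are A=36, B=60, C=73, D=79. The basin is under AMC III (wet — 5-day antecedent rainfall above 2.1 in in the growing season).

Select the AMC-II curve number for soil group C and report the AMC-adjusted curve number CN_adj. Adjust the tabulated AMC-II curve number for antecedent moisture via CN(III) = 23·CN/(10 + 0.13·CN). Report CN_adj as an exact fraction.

CN_adj = 167900/1949 ≈ 86.147

NRCS table: woods, fair condition, soil group C → CN(II) = 73
CN(III) from CN(II)=73: (23·73)/(10 + 0.13·73) = 167900/1949 ≈ 86.147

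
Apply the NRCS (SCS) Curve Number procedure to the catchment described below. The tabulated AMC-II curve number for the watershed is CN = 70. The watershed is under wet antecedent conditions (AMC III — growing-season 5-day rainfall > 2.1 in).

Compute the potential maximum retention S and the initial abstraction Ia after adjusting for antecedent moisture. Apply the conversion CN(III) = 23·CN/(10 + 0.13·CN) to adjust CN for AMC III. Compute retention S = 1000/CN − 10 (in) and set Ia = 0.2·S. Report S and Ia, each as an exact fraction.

Wet (AMC III): CN(III) = 23·70/(10 + 0.13·70) = 1610/(191/10) = 16100/191 ≈ 84.293
Max retention: S = 1000/(16100/191) − 10 = 300/161 in (≈ 1.863 in)
Initial abstraction Ia = S/5 = (300/161)/5 = 60/161 ≈ 0.373 in

S = 300/161 in ≈ 1.863 in; Ia = 60/161 in ≈ 0.373 in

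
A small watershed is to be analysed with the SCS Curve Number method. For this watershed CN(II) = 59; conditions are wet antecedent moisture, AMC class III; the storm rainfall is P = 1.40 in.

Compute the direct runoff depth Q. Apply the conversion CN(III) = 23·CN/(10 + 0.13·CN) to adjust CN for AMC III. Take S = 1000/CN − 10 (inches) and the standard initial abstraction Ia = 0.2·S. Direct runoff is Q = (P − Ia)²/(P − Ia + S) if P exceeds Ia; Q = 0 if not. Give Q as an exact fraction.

CN(III) from CN(II)=59: (23·59)/(10 + 0.13·59) = 135700/1767 ≈ 76.797
Max retention: S = 1000/(135700/1767) − 10 = 4100/1357 in (≈ 3.021 in)
Ia = 0.2·(4100/1357) = 820/1357 in ≈ 0.604 in
Excess rainfall: 1.400 − 0.604 = 0.796 in; P > Ia so Q > 0
Q: (5399/6785)² ÷ (25899/6785) = 29149201/175724715 in (≈ 0.166 in)

Q = 29149201/175724715 in ≈ 0.166 in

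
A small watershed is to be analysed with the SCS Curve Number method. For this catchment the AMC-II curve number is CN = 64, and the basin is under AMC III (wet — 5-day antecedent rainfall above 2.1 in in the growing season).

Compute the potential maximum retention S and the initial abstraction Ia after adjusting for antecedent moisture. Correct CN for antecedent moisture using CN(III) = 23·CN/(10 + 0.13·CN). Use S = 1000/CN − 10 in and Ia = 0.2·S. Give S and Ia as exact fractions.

S = 225/92 in ≈ 2.446 in; Ia = 45/92 in ≈ 0.489 in

CN(III) from CN(II)=64: (23·64)/(10 + 0.13·64) = 18400/229 ≈ 80.349
Retention S: 1000/CN − 10 with CN=80.349 → S = 225/92 ≈ 2.446 in
Ia = 0.2S: 0.2·2.446 = 0.489 in (exactly 45/92)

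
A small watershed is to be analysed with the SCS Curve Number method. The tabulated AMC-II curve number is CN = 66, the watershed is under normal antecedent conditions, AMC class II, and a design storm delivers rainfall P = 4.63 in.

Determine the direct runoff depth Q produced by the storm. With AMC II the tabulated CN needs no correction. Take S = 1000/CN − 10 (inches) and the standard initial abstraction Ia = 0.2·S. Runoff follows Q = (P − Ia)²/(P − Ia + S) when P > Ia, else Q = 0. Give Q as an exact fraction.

AMC II — tabulated CN = 66 applies directly.
Retention S: 1000/CN − 10 with CN=66.000 → S = 170/33 ≈ 5.152 in
Initial abstraction Ia = S/5 = (170/33)/5 = 34/33 ≈ 1.030 in
Excess rainfall: 4.630 − 1.030 = 3.600 in; P > Ia so Q > 0
Q: (11879/3300)² ÷ (28879/3300) = 141110641/95300700 in (≈ 1.481 in)

Q = 141110641/95300700 in ≈ 1.481 in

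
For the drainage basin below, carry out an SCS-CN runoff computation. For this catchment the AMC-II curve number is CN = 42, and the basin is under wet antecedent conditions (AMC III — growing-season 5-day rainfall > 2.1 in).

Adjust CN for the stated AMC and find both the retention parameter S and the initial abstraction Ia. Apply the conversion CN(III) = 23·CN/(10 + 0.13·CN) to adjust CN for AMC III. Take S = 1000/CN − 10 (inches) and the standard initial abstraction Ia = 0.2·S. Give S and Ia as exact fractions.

Adjust CN=42 to AMC III: 23·42/(10 + 0.13·42) → 966 ÷ (773/50) = 48300/773 ≈ 62.484
Max retention: S = 1000/(48300/773) − 10 = 2900/483 in (≈ 6.004 in)
Ia = 0.2·(2900/483) = 580/483 in ≈ 1.201 in

S = 2900/483 in ≈ 6.004 in; Ia = 580/483 in ≈ 1.201 in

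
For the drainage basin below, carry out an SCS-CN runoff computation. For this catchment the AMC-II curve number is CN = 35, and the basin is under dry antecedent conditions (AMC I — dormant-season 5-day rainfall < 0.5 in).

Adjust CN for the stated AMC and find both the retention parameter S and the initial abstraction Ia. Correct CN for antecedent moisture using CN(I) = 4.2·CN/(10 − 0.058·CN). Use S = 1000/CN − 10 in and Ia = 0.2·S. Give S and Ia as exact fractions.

CN(I) from CN(II)=35: (4.2·35)/(10 − 0.058·35) = 14700/797 ≈ 18.444
S = 1000/(14700/797) − 10 = 6500/147 in ≈ 44.218 in
Ia = 0.2·(6500/147) = 1300/147 in ≈ 8.844 in

S = 6500/147 in ≈ 44.218 in; Ia = 1300/147 in ≈ 8.844 in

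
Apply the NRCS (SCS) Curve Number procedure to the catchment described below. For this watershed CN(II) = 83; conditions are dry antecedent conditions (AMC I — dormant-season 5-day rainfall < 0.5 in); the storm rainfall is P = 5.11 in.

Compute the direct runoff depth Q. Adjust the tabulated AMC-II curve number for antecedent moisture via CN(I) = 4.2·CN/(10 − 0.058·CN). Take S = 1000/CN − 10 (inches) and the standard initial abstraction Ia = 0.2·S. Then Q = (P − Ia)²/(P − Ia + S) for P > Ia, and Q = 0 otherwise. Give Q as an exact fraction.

Adjust CN=83 to AMC I: 4.2·83/(10 − 0.058·83) → (1743/5) ÷ (2593/500) = 174300/2593 ≈ 67.219
S = 1000/(174300/2593) − 10 = 8500/1743 in ≈ 4.877 in
Initial abstraction Ia = S/5 = (8500/1743)/5 = 1700/1743 ≈ 0.975 in
Since P=5.110 > Ia=0.975: effective rainfall P−Ia = 720673/174300 in
Q = (720673/174300)²/((720673/174300) + 8500/1743) = (519369572929/30380490000)/(1570673/174300) = 519369572929/273768303900 in ≈ 1.897 in

Q = 519369572929/273768303900 in ≈ 1.897 in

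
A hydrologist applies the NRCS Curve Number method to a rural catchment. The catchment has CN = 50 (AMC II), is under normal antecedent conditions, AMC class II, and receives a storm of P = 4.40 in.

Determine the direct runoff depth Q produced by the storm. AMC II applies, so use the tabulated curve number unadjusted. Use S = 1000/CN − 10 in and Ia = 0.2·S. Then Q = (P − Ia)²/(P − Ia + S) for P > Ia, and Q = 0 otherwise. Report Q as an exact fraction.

AMC II — tabulated CN = 50 applies directly.
Retention S: 1000/CN − 10 with CN=50.000 → S = 10 ≈ 10.000 in
Initial abstraction Ia = S/5 = 10/5 = 2 ≈ 2.000 in
Since P=4.400 > Ia=2.000: effective rainfall P−Ia = 12/5 in
Runoff Q = (P−Ia)²/(P−Ia+S) = (2.400)²/(2.400+10.000) = 72/155 ≈ 0.465 in

Q = 72/155 in ≈ 0.465 in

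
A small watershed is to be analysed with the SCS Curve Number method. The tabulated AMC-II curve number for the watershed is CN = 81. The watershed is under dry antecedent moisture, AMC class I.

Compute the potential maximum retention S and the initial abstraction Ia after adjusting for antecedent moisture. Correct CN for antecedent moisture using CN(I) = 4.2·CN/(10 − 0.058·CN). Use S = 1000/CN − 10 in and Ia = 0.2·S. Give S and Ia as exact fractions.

S = 9500/1701 in ≈ 5.585 in; Ia = 1900/1701 in ≈ 1.117 in

Adjust CN=81 to AMC I: 4.2·81/(10 − 0.058·81) → (1701/5) ÷ (2651/500) = 170100/2651 ≈ 64.164
S = 1000/(170100/2651) − 10 = 9500/1701 in ≈ 5.585 in
Ia = 0.2·(9500/1701) = 1900/1701 in ≈ 1.117 in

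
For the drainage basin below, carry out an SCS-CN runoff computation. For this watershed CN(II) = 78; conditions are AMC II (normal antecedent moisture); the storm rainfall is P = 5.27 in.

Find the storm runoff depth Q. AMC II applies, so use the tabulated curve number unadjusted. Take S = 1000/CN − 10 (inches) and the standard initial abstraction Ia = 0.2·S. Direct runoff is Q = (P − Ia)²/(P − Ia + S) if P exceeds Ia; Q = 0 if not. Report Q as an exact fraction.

Q = 336832609/114476700 in ≈ 2.942 in

AMC II — tabulated CN = 78 applies directly.
Retention S: 1000/CN − 10 with CN=78.000 → S = 110/39 ≈ 2.821 in
Ia = 0.2S: 0.2·2.821 = 0.564 in (exactly 22/39)
Since P=5.270 > Ia=0.564: effective rainfall P−Ia = 18353/3900 in
Q: (18353/3900)² ÷ (29353/3900) = 336832609/114476700 in (≈ 2.942 in)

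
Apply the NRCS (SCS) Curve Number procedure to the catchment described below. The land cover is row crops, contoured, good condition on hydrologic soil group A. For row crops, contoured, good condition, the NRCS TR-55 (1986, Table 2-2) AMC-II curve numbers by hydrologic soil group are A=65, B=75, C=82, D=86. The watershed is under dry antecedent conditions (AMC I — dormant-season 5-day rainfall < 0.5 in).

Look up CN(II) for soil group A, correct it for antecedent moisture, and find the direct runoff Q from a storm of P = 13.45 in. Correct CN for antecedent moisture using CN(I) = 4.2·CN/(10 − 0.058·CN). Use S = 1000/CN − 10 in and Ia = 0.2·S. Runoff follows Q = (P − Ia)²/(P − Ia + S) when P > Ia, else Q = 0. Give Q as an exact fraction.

Q = 72097081/14422980 in ≈ 4.999 in

NRCS table: row crops, contoured, good condition, soil group A → CN(II) = 65
CN(I) from CN(II)=65: (4.2·65)/(10 − 0.058·65) = 3900/89 ≈ 43.820
Max retention: S = 1000/(3900/89) − 10 = 500/39 in (≈ 12.821 in)
Initial abstraction Ia = S/5 = (500/39)/5 = 100/39 ≈ 2.564 in
Excess rainfall: 13.450 − 2.564 = 10.886 in; P > Ia so Q > 0
Q: (8491/780)² ÷ (18491/780) = 72097081/14422980 in (≈ 4.999 in)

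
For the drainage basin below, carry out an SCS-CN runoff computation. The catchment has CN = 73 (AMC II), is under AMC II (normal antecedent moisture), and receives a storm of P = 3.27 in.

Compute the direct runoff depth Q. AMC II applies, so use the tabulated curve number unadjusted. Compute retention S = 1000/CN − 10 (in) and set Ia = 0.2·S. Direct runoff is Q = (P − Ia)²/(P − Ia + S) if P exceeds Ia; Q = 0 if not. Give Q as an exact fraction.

AMC II — tabulated CN = 73 applies directly.
S = 1000/73 − 10 = 270/73 in ≈ 3.699 in
Ia = 0.2S: 0.2·3.699 = 0.740 in (exactly 54/73)
Since P=3.270 > Ia=0.740: effective rainfall P−Ia = 18471/7300 in
Q: (18471/7300)² ÷ (45471/7300) = 113725947/110646100 in (≈ 1.028 in)

Q = 113725947/110646100 in ≈ 1.028 in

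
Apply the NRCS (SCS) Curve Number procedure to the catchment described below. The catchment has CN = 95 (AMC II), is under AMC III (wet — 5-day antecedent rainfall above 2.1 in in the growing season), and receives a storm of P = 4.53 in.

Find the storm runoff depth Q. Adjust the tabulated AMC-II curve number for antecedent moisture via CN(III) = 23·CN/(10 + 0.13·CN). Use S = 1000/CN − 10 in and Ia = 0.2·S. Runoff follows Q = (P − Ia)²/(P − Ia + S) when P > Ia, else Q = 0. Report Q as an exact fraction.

Q = 38400713521/9000495700 in ≈ 4.267 in

CN(III) from CN(II)=95: (23·95)/(10 + 0.13·95) = 43700/447 ≈ 97.763
Max retention: S = 1000/(43700/447) − 10 = 100/437 in (≈ 0.229 in)
Initial abstraction Ia = S/5 = (100/437)/5 = 20/437 ≈ 0.046 in
Since P=4.530 > Ia=0.046: effective rainfall P−Ia = 195961/43700 in
Runoff Q = (P−Ia)²/(P−Ia+S) = (4.484)²/(4.484+0.229) = 38400713521/9000495700 ≈ 4.267 in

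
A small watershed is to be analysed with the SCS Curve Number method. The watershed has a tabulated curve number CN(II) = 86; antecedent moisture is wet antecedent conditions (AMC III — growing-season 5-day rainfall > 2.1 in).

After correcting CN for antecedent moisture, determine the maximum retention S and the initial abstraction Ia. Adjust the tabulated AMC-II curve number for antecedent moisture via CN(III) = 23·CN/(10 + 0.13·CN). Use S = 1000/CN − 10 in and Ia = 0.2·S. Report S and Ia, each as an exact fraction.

S = 700/989 in ≈ 0.708 in; Ia = 140/989 in ≈ 0.142 in

Wet (AMC III): CN(III) = 23·86/(10 + 0.13·86) = 1978/(1059/50) = 98900/1059 ≈ 93.390
Max retention: S = 1000/(98900/1059) − 10 = 700/989 in (≈ 0.708 in)
Ia = 0.2·(700/989) = 140/989 in ≈ 0.142 in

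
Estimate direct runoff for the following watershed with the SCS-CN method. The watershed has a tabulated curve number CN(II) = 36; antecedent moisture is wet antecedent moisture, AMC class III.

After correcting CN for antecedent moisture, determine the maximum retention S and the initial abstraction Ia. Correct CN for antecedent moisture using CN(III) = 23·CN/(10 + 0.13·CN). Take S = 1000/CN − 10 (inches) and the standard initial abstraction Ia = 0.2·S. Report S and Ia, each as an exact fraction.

S = 1600/207 in ≈ 7.729 in; Ia = 320/207 in ≈ 1.546 in

Wet (AMC III): CN(III) = 23·36/(10 + 0.13·36) = 828/(367/25) = 20700/367 ≈ 56.403
S = 1000/(20700/367) − 10 = 1600/207 in ≈ 7.729 in
Ia = 0.2S: 0.2·7.729 = 1.546 in (exactly 320/207)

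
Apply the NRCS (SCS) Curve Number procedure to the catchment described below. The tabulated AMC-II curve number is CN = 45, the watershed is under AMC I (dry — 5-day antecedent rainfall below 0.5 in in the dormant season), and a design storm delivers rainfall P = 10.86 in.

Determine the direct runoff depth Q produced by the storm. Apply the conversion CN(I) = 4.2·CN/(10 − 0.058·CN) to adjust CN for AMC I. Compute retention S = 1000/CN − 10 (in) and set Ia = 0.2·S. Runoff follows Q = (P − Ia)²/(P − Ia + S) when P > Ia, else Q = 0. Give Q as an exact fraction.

Q = 2268331129/3048825150 in ≈ 0.744 in

Adjust CN=45 to AMC I: 4.2·45/(10 − 0.058·45) → 189 ÷ (739/100) = 18900/739 ≈ 25.575
S = 1000/(18900/739) − 10 = 5500/189 in ≈ 29.101 in
Ia = 0.2·(5500/189) = 1100/189 in ≈ 5.820 in
Excess rainfall: 10.860 − 5.820 = 5.040 in; P > Ia so Q > 0
Runoff Q = (P−Ia)²/(P−Ia+S) = (5.040)²/(5.040+29.101) = 2268331129/3048825150 ≈ 0.744 in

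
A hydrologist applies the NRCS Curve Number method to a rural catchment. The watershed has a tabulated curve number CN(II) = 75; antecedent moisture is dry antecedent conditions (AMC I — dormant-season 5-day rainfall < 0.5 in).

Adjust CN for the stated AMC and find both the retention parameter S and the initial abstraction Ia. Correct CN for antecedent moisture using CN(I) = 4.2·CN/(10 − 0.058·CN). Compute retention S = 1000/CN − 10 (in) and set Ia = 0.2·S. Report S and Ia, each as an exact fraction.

S = 500/63 in ≈ 7.937 in; Ia = 100/63 in ≈ 1.587 in

CN(I) from CN(II)=75: (4.2·75)/(10 − 0.058·75) = 6300/113 ≈ 55.752
Retention S: 1000/CN − 10 with CN=55.752 → S = 500/63 ≈ 7.937 in
Ia = 0.2S: 0.2·7.937 = 1.587 in (exactly 100/63)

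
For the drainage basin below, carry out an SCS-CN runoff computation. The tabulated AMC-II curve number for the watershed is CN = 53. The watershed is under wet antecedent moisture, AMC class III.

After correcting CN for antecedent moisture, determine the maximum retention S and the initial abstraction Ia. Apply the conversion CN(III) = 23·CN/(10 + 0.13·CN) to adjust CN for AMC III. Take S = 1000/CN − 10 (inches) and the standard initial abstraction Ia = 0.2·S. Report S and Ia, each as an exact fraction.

Adjust CN=53 to AMC III: 23·53/(10 + 0.13·53) → 1219 ÷ (1689/100) = 121900/1689 ≈ 72.173
Retention S: 1000/CN − 10 with CN=72.173 → S = 4700/1219 ≈ 3.856 in
Ia = 0.2S: 0.2·3.856 = 0.771 in (exactly 940/1219)

S = 4700/1219 in ≈ 3.856 in; Ia = 940/1219 in ≈ 0.771 in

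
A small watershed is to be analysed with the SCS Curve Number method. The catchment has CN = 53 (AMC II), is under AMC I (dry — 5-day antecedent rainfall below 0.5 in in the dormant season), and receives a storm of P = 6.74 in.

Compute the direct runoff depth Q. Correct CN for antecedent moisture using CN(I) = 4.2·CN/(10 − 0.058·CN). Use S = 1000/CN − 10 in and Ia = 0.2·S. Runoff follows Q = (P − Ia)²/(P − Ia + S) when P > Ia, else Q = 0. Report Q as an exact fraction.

Dry (AMC I): CN(I) = 4.2·53/(10 − 0.058·53) = (1113/5)/(3463/500) = 111300/3463 ≈ 32.140
S = 1000/(111300/3463) − 10 = 23500/1113 in ≈ 21.114 in
Initial abstraction Ia = S/5 = (23500/1113)/5 = 4700/1113 ≈ 4.223 in
P − Ia = 6.740 − 4.223 = 140081/55650 ≈ 2.517 in (> 0, runoff occurs)
Q = (140081/55650)²/((140081/55650) + 23500/1113) = (19622686561/3096922500)/(1315081/55650) = 19622686561/73184257650 in ≈ 0.268 in

Q = 19622686561/73184257650 in ≈ 0.268 in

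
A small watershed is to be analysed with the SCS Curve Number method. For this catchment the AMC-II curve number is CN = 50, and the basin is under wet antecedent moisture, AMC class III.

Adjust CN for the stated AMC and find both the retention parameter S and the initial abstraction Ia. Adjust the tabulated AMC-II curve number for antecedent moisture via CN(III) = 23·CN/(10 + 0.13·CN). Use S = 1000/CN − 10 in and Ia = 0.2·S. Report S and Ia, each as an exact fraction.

Wet (AMC III): CN(III) = 23·50/(10 + 0.13·50) = 1150/(33/2) = 2300/33 ≈ 69.697
S = 1000/(2300/33) − 10 = 100/23 in ≈ 4.348 in
Ia = 0.2·(100/23) = 20/23 in ≈ 0.870 in

S = 100/23 in ≈ 4.348 in; Ia = 20/23 in ≈ 0.870 in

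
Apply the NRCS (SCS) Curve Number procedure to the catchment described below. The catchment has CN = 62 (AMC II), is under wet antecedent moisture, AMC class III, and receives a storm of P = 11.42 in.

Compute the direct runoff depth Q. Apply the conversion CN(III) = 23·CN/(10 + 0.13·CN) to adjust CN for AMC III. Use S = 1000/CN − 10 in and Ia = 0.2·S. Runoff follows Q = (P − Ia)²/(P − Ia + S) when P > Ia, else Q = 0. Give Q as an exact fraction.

Adjust CN=62 to AMC III: 23·62/(10 + 0.13·62) → 1426 ÷ (903/50) = 71300/903 ≈ 78.959
S = 1000/(71300/903) − 10 = 1900/713 in ≈ 2.665 in
Ia = 0.2·(1900/713) = 380/713 in ≈ 0.533 in
Since P=11.420 > Ia=0.533: effective rainfall P−Ia = 388123/35650 in
Q = (388123/35650)²/((388123/35650) + 1900/713) = (150639463129/1270922500)/(483123/35650) = 150639463129/17223334950 in ≈ 8.746 in

Q = 150639463129/17223334950 in ≈ 8.746 in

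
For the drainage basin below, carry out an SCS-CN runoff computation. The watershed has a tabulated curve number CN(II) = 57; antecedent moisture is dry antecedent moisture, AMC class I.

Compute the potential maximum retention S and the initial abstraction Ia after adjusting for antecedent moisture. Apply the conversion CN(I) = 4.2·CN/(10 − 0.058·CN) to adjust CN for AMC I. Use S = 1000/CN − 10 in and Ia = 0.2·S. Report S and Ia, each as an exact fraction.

S = 21500/1197 in ≈ 17.962 in; Ia = 4300/1197 in ≈ 3.592 in

CN(I) from CN(II)=57: (4.2·57)/(10 − 0.058·57) = 119700/3347 ≈ 35.763
S = 1000/(119700/3347) − 10 = 21500/1197 in ≈ 17.962 in
Ia = 0.2·(21500/1197) = 4300/1197 in ≈ 3.592 in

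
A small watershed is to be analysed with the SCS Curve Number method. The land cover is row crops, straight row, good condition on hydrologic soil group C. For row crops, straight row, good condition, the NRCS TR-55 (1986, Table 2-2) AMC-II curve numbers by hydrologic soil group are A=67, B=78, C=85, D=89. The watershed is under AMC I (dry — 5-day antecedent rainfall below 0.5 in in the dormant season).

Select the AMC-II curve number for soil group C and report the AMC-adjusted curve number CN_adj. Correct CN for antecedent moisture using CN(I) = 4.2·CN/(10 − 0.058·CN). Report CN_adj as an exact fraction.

NRCS table: row crops, straight row, good condition, soil group C → CN(II) = 85
Adjust CN=85 to AMC I: 4.2·85/(10 − 0.058·85) → 357 ÷ (507/100) = 11900/169 ≈ 70.414

CN_adj = 11900/169 ≈ 70.414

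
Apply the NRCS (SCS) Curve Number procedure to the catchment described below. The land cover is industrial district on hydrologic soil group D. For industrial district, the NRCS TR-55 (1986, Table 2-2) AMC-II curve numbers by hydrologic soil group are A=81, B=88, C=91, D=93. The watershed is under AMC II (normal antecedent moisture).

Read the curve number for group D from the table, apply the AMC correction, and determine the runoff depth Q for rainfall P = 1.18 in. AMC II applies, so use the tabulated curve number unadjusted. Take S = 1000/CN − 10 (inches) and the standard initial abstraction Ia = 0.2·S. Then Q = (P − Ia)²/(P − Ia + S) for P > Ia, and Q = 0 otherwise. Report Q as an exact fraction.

Q = 22915369/38534550 in ≈ 0.595 in

NRCS table: industrial district, soil group D → CN(II) = 93
AMC II — tabulated CN = 93 applies directly.
S = 1000/93 − 10 = 70/93 in ≈ 0.753 in
Initial abstraction Ia = S/5 = (70/93)/5 = 14/93 ≈ 0.151 in
P − Ia = 1.180 − 0.151 = 4787/4650 ≈ 1.029 in (> 0, runoff occurs)
Runoff Q = (P−Ia)²/(P−Ia+S) = (1.029)²/(1.029+0.753) = 22915369/38534550 ≈ 0.595 in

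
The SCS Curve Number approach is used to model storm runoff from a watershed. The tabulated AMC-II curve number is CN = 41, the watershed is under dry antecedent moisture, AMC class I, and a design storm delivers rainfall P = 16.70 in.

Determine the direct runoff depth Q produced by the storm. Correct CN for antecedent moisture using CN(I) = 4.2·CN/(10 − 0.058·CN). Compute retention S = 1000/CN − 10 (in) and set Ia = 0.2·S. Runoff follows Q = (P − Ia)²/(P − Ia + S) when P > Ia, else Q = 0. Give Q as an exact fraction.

Adjust CN=41 to AMC I: 4.2·41/(10 − 0.058·41) → (861/5) ÷ (3811/500) = 86100/3811 ≈ 22.592
Retention S: 1000/CN − 10 with CN=22.592 → S = 29500/861 ≈ 34.262 in
Ia = 0.2·(29500/861) = 5900/861 in ≈ 6.852 in
Since P=16.700 > Ia=6.852: effective rainfall P−Ia = 84787/8610 in
Q = (84787/8610)²/((84787/8610) + 29500/861) = (7188835369/74132100)/(379787/8610) = 7188835369/3269966070 in ≈ 2.198 in

Q = 7188835369/3269966070 in ≈ 2.198 in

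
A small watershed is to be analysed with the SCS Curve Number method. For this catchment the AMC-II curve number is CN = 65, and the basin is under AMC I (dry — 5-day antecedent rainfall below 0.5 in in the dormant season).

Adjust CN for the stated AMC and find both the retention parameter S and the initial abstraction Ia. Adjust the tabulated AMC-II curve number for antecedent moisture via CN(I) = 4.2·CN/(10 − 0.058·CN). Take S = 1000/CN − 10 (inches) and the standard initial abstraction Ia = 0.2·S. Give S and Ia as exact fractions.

S = 500/39 in ≈ 12.821 in; Ia = 100/39 in ≈ 2.564 in

CN(I) from CN(II)=65: (4.2·65)/(10 − 0.058·65) = 3900/89 ≈ 43.820
Max retention: S = 1000/(3900/89) − 10 = 500/39 in (≈ 12.821 in)
Initial abstraction Ia = S/5 = (500/39)/5 = 100/39 ≈ 2.564 in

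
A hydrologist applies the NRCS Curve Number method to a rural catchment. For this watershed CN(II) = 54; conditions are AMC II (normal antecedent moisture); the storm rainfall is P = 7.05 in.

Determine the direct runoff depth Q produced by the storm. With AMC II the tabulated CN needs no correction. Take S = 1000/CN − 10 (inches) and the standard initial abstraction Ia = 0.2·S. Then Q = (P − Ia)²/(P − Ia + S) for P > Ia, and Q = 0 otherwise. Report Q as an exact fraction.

CN(II) = 54; AMC II needs no correction.
S = 1000/54 − 10 = 230/27 in ≈ 8.519 in
Ia = 0.2S: 0.2·8.519 = 1.704 in (exactly 46/27)
Since P=7.050 > Ia=1.704: effective rainfall P−Ia = 2887/540 in
Q = (2887/540)²/((2887/540) + 230/27) = (8334769/291600)/(7487/540) = 8334769/4042980 in ≈ 2.062 in

Q = 8334769/4042980 in ≈ 2.062 in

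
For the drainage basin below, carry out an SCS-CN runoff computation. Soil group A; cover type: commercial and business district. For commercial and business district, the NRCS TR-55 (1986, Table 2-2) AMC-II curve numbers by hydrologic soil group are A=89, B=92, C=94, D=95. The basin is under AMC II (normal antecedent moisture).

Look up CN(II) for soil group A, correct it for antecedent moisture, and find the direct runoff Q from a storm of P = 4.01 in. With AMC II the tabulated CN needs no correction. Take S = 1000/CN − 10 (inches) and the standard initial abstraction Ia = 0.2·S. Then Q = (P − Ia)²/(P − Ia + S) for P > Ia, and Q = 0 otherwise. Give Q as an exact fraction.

Q = 1121513121/395952100 in ≈ 2.832 in

NRCS table: commercial and business district, soil group A → CN(II) = 89
Average conditions: CN = 89 (no AMC adjustment).
Retention S: 1000/CN − 10 with CN=89.000 → S = 110/89 ≈ 1.236 in
Initial abstraction Ia = S/5 = (110/89)/5 = 22/89 ≈ 0.247 in
Excess rainfall: 4.010 − 0.247 = 3.763 in; P > Ia so Q > 0
Runoff Q = (P−Ia)²/(P−Ia+S) = (3.763)²/(3.763+1.236) = 1121513121/395952100 ≈ 2.832 in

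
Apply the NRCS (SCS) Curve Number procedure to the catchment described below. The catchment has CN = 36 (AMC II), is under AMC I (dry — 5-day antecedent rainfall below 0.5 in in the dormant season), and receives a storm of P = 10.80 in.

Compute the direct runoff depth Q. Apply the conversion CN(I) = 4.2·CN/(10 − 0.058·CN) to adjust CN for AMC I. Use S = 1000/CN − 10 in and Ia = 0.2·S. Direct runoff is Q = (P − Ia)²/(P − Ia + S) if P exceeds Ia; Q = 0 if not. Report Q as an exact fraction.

Dry (AMC I): CN(I) = 4.2·36/(10 − 0.058·36) = (756/5)/(989/125) = 18900/989 ≈ 19.110
S = 1000/(18900/989) − 10 = 8000/189 in ≈ 42.328 in
Initial abstraction Ia = S/5 = (8000/189)/5 = 1600/189 ≈ 8.466 in
Excess rainfall: 10.800 − 8.466 = 2.334 in; P > Ia so Q > 0
Q: (2206/945)² ÷ (42206/945) = 2433218/19942335 in (≈ 0.122 in)

Q = 2433218/19942335 in ≈ 0.122 in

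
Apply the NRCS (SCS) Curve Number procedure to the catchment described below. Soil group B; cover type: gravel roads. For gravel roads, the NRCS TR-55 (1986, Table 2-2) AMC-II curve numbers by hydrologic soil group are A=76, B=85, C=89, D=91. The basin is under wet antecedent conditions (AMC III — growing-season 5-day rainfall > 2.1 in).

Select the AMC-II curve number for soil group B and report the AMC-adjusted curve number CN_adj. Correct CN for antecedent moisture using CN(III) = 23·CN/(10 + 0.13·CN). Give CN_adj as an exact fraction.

CN_adj = 39100/421 ≈ 92.874

NRCS table: gravel roads, soil group B → CN(II) = 85
CN(III) from CN(II)=85: (23·85)/(10 + 0.13·85) = 39100/421 ≈ 92.874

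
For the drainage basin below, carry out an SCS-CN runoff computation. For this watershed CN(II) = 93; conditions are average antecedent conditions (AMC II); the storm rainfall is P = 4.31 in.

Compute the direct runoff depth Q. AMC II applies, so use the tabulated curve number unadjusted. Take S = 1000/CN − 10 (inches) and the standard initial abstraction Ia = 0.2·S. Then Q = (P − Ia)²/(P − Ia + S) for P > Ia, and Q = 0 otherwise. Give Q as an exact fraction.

Q = 1496374489/424851900 in ≈ 3.522 in

AMC II — tabulated CN = 93 applies directly.
S = 1000/93 − 10 = 70/93 in ≈ 0.753 in
Ia = 0.2S: 0.2·0.753 = 0.151 in (exactly 14/93)
Excess rainfall: 4.310 − 0.151 = 4.159 in; P > Ia so Q > 0
Q: (38683/9300)² ÷ (45683/9300) = 1496374489/424851900 in (≈ 3.522 in)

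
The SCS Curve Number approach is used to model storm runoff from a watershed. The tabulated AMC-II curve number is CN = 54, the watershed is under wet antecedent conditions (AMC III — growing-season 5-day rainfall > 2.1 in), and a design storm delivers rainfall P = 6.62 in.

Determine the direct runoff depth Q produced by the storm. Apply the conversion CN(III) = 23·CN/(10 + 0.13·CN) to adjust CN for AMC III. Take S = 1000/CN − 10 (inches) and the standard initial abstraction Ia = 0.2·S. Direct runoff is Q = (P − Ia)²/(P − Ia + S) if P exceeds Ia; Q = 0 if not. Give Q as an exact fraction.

CN(III) from CN(II)=54: (23·54)/(10 + 0.13·54) = 2700/37 ≈ 72.973
S = 1000/(2700/37) − 10 = 100/27 in ≈ 3.704 in
Ia = 0.2S: 0.2·3.704 = 0.741 in (exactly 20/27)
P − Ia = 6.620 − 0.741 = 7937/1350 ≈ 5.879 in (> 0, runoff occurs)
Runoff Q = (P−Ia)²/(P−Ia+S) = (5.879)²/(5.879+3.704) = 62995969/17464950 ≈ 3.607 in

Q = 62995969/17464950 in ≈ 3.607 in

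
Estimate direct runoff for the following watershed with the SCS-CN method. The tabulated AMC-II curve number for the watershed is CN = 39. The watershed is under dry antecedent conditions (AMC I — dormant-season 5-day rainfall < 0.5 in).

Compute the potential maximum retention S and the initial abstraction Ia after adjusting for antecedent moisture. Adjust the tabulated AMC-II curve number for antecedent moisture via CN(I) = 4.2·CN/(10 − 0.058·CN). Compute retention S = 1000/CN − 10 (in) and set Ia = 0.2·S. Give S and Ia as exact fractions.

S = 30500/819 in ≈ 37.241 in; Ia = 6100/819 in ≈ 7.448 in

Adjust CN=39 to AMC I: 4.2·39/(10 − 0.058·39) → (819/5) ÷ (3869/500) = 81900/3869 ≈ 21.168
Max retention: S = 1000/(81900/3869) − 10 = 30500/819 in (≈ 37.241 in)
Ia = 0.2S: 0.2·37.241 = 7.448 in (exactly 6100/819)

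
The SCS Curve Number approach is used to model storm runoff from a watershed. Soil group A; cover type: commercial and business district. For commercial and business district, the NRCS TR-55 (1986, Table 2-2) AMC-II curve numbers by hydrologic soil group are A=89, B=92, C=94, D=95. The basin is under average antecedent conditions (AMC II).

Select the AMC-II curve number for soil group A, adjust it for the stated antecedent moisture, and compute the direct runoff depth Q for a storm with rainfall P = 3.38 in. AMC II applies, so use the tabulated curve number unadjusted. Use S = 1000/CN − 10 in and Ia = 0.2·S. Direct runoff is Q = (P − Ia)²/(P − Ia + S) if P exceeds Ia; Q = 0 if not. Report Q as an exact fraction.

NRCS table: commercial and business district, soil group A → CN(II) = 89
Average conditions: CN = 89 (no AMC adjustment).
Max retention: S = 1000/89 − 10 = 110/89 in (≈ 1.236 in)
Ia = 0.2S: 0.2·1.236 = 0.247 in (exactly 22/89)
Since P=3.380 > Ia=0.247: effective rainfall P−Ia = 13941/4450 in
Runoff Q = (P−Ia)²/(P−Ia+S) = (3.133)²/(3.133+1.236) = 194351481/86512450 ≈ 2.247 in

Q = 194351481/86512450 in ≈ 2.247 in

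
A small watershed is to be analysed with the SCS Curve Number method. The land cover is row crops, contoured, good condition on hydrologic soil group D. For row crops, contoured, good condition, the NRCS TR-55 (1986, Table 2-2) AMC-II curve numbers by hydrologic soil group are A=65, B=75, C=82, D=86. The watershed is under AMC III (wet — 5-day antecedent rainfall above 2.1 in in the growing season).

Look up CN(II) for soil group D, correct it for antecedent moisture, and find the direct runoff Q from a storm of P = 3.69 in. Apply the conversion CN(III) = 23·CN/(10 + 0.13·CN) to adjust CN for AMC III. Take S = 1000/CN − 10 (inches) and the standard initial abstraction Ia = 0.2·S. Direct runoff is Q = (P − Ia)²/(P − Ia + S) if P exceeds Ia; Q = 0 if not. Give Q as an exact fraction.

NRCS table: row crops, contoured, good condition, soil group D → CN(II) = 86
CN(III) from CN(II)=86: (23·86)/(10 + 0.13·86) = 98900/1059 ≈ 93.390
Retention S: 1000/CN − 10 with CN=93.390 → S = 700/989 ≈ 0.708 in
Initial abstraction Ia = S/5 = (700/989)/5 = 140/989 ≈ 0.142 in
Since P=3.690 > Ia=0.142: effective rainfall P−Ia = 350941/98900 in
Runoff Q = (P−Ia)²/(P−Ia+S) = (3.548)²/(3.548+0.708) = 123159585481/41631064900 ≈ 2.958 in

Q = 123159585481/41631064900 in ≈ 2.958 in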